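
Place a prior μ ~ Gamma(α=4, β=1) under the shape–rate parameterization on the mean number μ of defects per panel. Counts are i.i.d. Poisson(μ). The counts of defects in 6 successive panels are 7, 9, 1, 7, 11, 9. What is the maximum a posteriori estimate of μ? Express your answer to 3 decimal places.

μ̂_MAP = 6.714

Σxᵢ = 7+9+1+7+11+9 = 44, with n = 6.
Posterior ∝ μ^3e^(−1μ) · μ^44e^(−6μ) = μ^47e^(−7μ), i.e. Gamma(shape=48, rate=7).
The mode of a Gamma(a, b) with a ≥ 1 (shape–rate) is (a−1)/b = 47/7 ≈ 6.714.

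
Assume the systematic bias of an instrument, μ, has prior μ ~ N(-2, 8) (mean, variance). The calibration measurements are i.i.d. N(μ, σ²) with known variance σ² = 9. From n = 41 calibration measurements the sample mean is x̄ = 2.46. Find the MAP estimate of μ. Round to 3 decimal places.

μ̂_MAP = 2.341

n = 41, x̄ = 2.46.
For a Normal prior and Normal likelihood with known variance, the posterior is Normal; its mode equals its mean, the precision-weighted average.
Prior precision 1/σ₀² = 1/8 = 0.125; data precision n/σ² = 41/9.
μ̂ = (0.125·(-2) + (41/9)·2.46) / (0.125 + 41/9) = (3287/300)/(337/72) = 19722/8425 ≈ 2.341.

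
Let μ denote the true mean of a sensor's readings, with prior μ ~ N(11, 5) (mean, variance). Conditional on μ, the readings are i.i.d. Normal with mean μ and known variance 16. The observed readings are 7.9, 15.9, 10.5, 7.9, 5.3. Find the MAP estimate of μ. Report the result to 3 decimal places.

n = 5; x̄ = (7.9 + 15.9 + 10.5 + 7.9 + 5.3)/5 = 47.5/5 = 9.5.
For a Normal prior and Normal likelihood with known variance, the posterior is Normal; its mode equals its mean, the precision-weighted average.
Prior precision 1/σ₀² = 1/5 = 0.2; data precision n/σ² = 5/16 = 0.3125.
μ̂ = (0.2·11 + 0.3125·9.5) / (0.2 + 0.3125) = 5.16875/0.5125 = 827/82 ≈ 10.085.

μ̂_MAP = 10.085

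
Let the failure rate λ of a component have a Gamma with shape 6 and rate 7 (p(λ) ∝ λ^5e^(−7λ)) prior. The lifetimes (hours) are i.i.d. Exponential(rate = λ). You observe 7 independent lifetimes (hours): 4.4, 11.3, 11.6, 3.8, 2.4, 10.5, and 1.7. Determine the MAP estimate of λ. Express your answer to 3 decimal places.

The Exponential(rate=λ) likelihood is ∝ λ^n e^(−λΣtᵢ). Here n = 7 and Σtᵢ = 4.4 + 11.3 + 11.6 + 3.8 + 2.4 + 10.5 + 1.7 = 45.7.
Posterior ∝ λ^5e^(−7λ) · λ^7e^(−45.7λ) = λ^12e^(−52.7λ), i.e. Gamma(13, 52.7).
Mode = (a−1)/b = 12/52.7 ≈ 0.228.

λ̂_MAP = 0.228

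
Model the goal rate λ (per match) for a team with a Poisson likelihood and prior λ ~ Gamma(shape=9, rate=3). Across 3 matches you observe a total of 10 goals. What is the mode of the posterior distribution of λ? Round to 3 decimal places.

Σxᵢ = 10, n = 3.
Posterior ∝ λ^8e^(−3λ) · λ^10e^(−3λ) = λ^18e^(−6λ), i.e. Gamma(shape=19, rate=6).
The mode of a Gamma(a, b) with a ≥ 1 (shape–rate) is (a−1)/b = 18/6 ≈ 3.000.

λ̂_MAP = 3.000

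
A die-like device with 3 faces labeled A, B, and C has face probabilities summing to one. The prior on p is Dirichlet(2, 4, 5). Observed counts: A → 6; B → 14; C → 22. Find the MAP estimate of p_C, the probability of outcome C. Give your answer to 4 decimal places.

The posterior is Dirichlet(αᵢ + nᵢ) = Dirichlet(8, 18, 27).
For a Dirichlet(a₁,…,a_K) with all aᵢ > 1, the mode has j-th component (aⱼ − 1)/(Σaᵢ − K).
Here Σaᵢ = 53 and K = 3, so p_C = (27 − 1)/(53 − 3) = 26/50 ≈ 0.5200.

MAP estimate of p_C = 0.5200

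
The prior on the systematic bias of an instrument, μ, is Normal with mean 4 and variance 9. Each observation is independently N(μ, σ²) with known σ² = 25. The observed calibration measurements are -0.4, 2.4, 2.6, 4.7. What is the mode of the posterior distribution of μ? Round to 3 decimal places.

n = 4; x̄ = ((-0.4) + 2.4 + 2.6 + 4.7)/4 = 9.3/4 = 2.325.
For a Normal prior and Normal likelihood with known variance, the posterior is Normal; its mode equals its mean, the precision-weighted average.
Prior precision 1/σ₀² = 1/9; data precision n/σ² = 4/25 = 0.16.
μ̂ = ((1/9)·4 + 0.16·2.325) / (1/9 + 0.16) = (1837/2250)/(61/225) = 1837/610 ≈ 3.011.

μ̂_MAP = 3.011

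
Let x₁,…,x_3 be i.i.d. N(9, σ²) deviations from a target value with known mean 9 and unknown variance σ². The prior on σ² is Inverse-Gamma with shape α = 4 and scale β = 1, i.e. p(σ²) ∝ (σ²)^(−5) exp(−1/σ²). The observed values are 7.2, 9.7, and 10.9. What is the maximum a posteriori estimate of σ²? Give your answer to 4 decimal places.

σ̂²_MAP = 0.7185

Sum of squared deviations about the known mean: SS = (7.2−9)² + (9.7−9)² + (10.9−9)² = 7.34.
The Normal likelihood contributes (σ²)^(−n/2) exp(−SS/(2σ²)), so the posterior is Inverse-Gamma(α + n/2, β + SS/2) = Inverse-Gamma(5.5, 4.67).
The mode of Inverse-Gamma(a, b) is b/(a+1) = 4.67/6.5 ≈ 0.7185.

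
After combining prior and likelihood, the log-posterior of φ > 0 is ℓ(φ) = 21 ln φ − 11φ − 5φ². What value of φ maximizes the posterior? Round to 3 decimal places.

φ̂_MAP = 1.000

ℓ'(φ) = 21/φ − 11 − 10φ. Setting this to zero and multiplying by φ: 10φ² + 11φ − 21 = 0.
φ = (−11 + √(11² + 4·10·21)) / (2·10) = (−11 + √961) / 20 = (−11 + 31)/20 = 1.
ℓ''(φ) = −21/φ² − 10 < 0, confirming a maximum.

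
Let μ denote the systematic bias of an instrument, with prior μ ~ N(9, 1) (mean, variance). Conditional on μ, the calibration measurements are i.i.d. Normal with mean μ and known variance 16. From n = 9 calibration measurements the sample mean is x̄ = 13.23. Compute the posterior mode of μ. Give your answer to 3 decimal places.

μ̂_MAP = 10.523

n = 9, x̄ = 13.23.
For a Normal prior and Normal likelihood with known variance, the posterior is Normal; its mode equals its mean, the precision-weighted average.
Prior precision 1/σ₀² = 1/1 = 1; data precision n/σ² = 9/16 = 0.5625.
μ̂ = (1·9 + 0.5625·13.23) / (1 + 0.5625) = 16.441875/1.5625 = 10.5228 ≈ 10.523.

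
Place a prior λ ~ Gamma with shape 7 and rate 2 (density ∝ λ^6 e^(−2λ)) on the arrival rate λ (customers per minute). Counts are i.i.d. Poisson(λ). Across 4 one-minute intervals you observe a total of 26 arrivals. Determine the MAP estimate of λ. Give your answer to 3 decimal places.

Σxᵢ = 26, n = 4.
Posterior ∝ λ^6e^(−2λ) · λ^26e^(−4λ) = λ^32e^(−6λ), i.e. Gamma(shape=33, rate=6).
The mode of a Gamma(a, b) with a ≥ 1 (shape–rate) is (a−1)/b = 32/6 ≈ 5.333.

λ̂_MAP = 5.333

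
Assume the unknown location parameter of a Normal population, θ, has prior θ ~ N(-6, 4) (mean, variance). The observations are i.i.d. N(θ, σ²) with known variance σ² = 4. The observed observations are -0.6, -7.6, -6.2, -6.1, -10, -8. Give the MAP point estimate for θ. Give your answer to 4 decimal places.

θ̂_MAP = -6.3571

n = 6; x̄ = ((-0.6) + (-7.6) + (-6.2) + (-6.1) + (-10) + (-8))/6 = -38.5/6 = -77/12 ≈ -6.4167.
For a Normal prior and Normal likelihood with known variance, the posterior is Normal; its mode equals its mean, the precision-weighted average.
Prior precision 1/σ₀² = 1/4 = 0.25; data precision n/σ² = 6/4 = 1.5.
θ̂ = (0.25·(-6) + 1.5·(-77/12)) / (0.25 + 1.5) = (-11.125)/1.75 = -89/14 ≈ -6.3571.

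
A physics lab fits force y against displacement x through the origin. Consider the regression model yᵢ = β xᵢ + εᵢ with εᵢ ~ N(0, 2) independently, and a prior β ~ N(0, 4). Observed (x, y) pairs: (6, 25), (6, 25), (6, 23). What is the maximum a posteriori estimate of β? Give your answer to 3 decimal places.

β̂_MAP = 4.037

log p(β | y) = −Σ(yᵢ − βxᵢ)²/(2·2) − β²/(2·4) + const.
Setting the derivative to zero: Σxᵢ(yᵢ − βxᵢ)/2 − β/4 = 0, so β = Σxᵢyᵢ / (Σxᵢ² + σ²/τ²).
Σxᵢyᵢ = 6·25 + 6·25 + 6·23 = 438; Σxᵢ² = 108; σ²/τ² = 0.5.
β̂_MAP = 438 / (108 + 0.5) = 438/108.5 ≈ 4.037.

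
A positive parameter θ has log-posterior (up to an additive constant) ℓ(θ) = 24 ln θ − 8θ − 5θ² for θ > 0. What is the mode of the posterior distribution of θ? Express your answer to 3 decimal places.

ℓ'(θ) = 24/θ − 8 − 10θ. Setting this to zero and multiplying by θ: 10θ² + 8θ − 24 = 0.
θ = (−8 + √(8² + 4·10·24)) / (2·10) = (−8 + √1024) / 20 = (−8 + 32)/20 = 6/5.
ℓ''(θ) = −24/θ² − 10 < 0, confirming a maximum.

θ̂_MAP = 1.200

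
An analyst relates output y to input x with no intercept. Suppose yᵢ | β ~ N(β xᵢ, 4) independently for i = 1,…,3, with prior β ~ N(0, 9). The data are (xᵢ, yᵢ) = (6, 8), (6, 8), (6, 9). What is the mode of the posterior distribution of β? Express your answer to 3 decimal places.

log p(β | y) = −Σ(yᵢ − βxᵢ)²/(2·4) − β²/(2·9) + const.
Setting the derivative to zero: Σxᵢ(yᵢ − βxᵢ)/4 − β/9 = 0, so β = Σxᵢyᵢ / (Σxᵢ² + σ²/τ²).
Σxᵢyᵢ = 6·8 + 6·8 + 6·9 = 150; Σxᵢ² = 108; σ²/τ² = 4/9.
β̂_MAP = 150 / (108 + 4/9) = 150/(976/9) = 675/488 ≈ 1.383.

β̂_MAP = 1.383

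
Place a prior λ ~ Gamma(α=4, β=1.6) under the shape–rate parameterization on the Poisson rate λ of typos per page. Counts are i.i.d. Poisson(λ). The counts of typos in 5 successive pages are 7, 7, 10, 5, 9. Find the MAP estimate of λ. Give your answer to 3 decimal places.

Σxᵢ = 7+7+10+5+9 = 38, with n = 5.
Posterior ∝ λ^3e^(−1.6λ) · λ^38e^(−5λ) = λ^41e^(−6.6λ), i.e. Gamma(shape=42, rate=6.6).
The mode of a Gamma(a, b) with a ≥ 1 (shape–rate) is (a−1)/b = 41/6.6 ≈ 6.212.

λ̂_MAP = 6.212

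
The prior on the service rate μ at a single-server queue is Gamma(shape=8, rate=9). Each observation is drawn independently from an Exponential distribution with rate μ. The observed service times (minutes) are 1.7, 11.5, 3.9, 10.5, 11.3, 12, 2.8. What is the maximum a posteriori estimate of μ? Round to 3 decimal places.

The Exponential(rate=μ) likelihood is ∝ μ^n e^(−μΣtᵢ). Here n = 7 and Σtᵢ = 1.7 + 11.5 + 3.9 + 10.5 + 11.3 + 12 + 2.8 = 53.7.
Posterior ∝ μ^7e^(−9μ) · μ^7e^(−53.7μ) = μ^14e^(−62.7μ), i.e. Gamma(15, 62.7).
Mode = (a−1)/b = 14/62.7 ≈ 0.223.

μ̂_MAP = 0.223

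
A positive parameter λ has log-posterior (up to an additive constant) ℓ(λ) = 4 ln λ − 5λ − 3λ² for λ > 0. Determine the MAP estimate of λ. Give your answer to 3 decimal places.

λ̂_MAP = 0.500

ℓ'(λ) = 4/λ − 5 − 6λ. Setting this to zero and multiplying by λ: 6λ² + 5λ − 4 = 0.
λ = (−5 + √(5² + 4·6·4)) / (2·6) = (−5 + √121) / 12 = (−5 + 11)/12 = 1/2.
ℓ''(λ) = −4/λ² − 6 < 0, confirming a maximum.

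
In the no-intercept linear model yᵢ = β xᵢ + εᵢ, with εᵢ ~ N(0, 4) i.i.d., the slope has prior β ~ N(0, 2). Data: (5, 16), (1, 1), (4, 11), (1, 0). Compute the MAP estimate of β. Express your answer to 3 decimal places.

log p(β | y) = −Σ(yᵢ − βxᵢ)²/(2·4) − β²/(2·2) + const.
Setting the derivative to zero: Σxᵢ(yᵢ − βxᵢ)/4 − β/2 = 0, so β = Σxᵢyᵢ / (Σxᵢ² + σ²/τ²).
Σxᵢyᵢ = 5·16 + 1·1 + 4·11 + 1·0 = 125; Σxᵢ² = 43; σ²/τ² = 2.
β̂_MAP = 125 / (43 + 2) = 125/45 ≈ 2.778.

β̂_MAP = 2.778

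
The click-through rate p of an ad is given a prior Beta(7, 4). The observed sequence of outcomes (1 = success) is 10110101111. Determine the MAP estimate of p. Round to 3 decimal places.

p̂_MAP = 0.700

Prior: Beta(7, 4).
Data: 8 successes in 11 trials (from the sequence). The binomial likelihood contributes p^8(1−p)^3, so the posterior is Beta(7+8, 4+3) = Beta(15, 7).
For Beta(a, b) with a, b > 1 the mode is (a−1)/(a+b−2) = 14/20 ≈ 0.700.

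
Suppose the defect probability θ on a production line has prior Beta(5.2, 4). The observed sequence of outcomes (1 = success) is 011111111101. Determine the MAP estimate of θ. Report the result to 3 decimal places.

θ̂_MAP = 0.740

Prior: Beta(5.2, 4).
Data: 10 successes in 12 trials (from the sequence). The binomial likelihood contributes θ^10(1−θ)^2, so the posterior is Beta(5.2+10, 4+2) = Beta(15.2, 6).
For Beta(a, b) with a, b > 1 the mode is (a−1)/(a+b−2) = 14.2/19.2 ≈ 0.740.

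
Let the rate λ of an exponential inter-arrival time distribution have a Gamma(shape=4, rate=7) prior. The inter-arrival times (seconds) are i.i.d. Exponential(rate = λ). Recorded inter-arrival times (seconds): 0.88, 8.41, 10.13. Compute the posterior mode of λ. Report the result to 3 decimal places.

The Exponential(rate=λ) likelihood is ∝ λ^n e^(−λΣtᵢ). Here n = 3 and Σtᵢ = 0.88 + 8.41 + 10.13 = 19.42.
Posterior ∝ λ^3e^(−7λ) · λ^3e^(−19.42λ) = λ^6e^(−26.42λ), i.e. Gamma(7, 26.42).
Mode = (a−1)/b = 6/26.42 ≈ 0.227.

λ̂_MAP = 0.227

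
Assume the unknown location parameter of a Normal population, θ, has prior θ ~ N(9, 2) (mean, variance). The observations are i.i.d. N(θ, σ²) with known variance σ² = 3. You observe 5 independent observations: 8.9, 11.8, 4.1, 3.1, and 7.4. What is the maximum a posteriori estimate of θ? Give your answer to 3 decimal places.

n = 5; x̄ = (8.9 + 11.8 + 4.1 + 3.1 + 7.4)/5 = 35.3/5 = 7.06.
For a Normal prior and Normal likelihood with known variance, the posterior is Normal; its mode equals its mean, the precision-weighted average.
Prior precision 1/σ₀² = 1/2 = 0.5; data precision n/σ² = 5/3.
θ̂ = (0.5·9 + (5/3)·7.06) / (0.5 + 5/3) = (244/15)/(13/6) = 488/65 ≈ 7.508.

θ̂_MAP = 7.508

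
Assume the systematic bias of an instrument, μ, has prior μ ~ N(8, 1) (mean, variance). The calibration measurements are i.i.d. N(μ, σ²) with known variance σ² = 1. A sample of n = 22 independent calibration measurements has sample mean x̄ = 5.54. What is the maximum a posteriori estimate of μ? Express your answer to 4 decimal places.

n = 22, x̄ = 5.54.
For a Normal prior and Normal likelihood with known variance, the posterior is Normal; its mode equals its mean, the precision-weighted average.
Prior precision 1/σ₀² = 1/1 = 1; data precision n/σ² = 22/1 = 22.
μ̂ = (1·8 + 22·5.54) / (1 + 22) = 129.88/23 = 3247/575 ≈ 5.6470.

μ̂_MAP = 5.6470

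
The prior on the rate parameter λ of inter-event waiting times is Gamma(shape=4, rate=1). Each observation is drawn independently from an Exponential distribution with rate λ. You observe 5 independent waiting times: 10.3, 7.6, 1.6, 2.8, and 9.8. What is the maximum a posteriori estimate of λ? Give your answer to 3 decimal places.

The Exponential(rate=λ) likelihood is ∝ λ^n e^(−λΣtᵢ). Here n = 5 and Σtᵢ = 10.3 + 7.6 + 1.6 + 2.8 + 9.8 = 32.1.
Posterior ∝ λ^3e^(−1λ) · λ^5e^(−32.1λ) = λ^8e^(−33.1λ), i.e. Gamma(9, 33.1).
Mode = (a−1)/b = 8/33.1 ≈ 0.242.

λ̂_MAP = 0.242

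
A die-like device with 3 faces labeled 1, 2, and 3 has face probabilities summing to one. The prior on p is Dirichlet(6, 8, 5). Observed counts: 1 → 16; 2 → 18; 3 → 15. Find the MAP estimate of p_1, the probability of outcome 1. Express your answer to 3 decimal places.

MAP estimate: 0.323

The posterior is Dirichlet(αᵢ + nᵢ) = Dirichlet(22, 26, 20).
For a Dirichlet(a₁,…,a_K) with all aᵢ > 1, the mode has j-th component (aⱼ − 1)/(Σaᵢ − K).
Here Σaᵢ = 68 and K = 3, so p_1 = (22 − 1)/(68 − 3) = 21/65 ≈ 0.323.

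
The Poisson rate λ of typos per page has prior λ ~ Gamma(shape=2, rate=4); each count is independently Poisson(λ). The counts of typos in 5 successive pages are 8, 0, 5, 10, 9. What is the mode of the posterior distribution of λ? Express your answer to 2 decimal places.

Σxᵢ = 8+0+5+10+9 = 32, with n = 5.
Posterior ∝ λe^(−4λ) · λ^32e^(−5λ) = λ^33e^(−9λ), i.e. Gamma(shape=34, rate=9).
The mode of a Gamma(a, b) with a ≥ 1 (shape–rate) is (a−1)/b = 33/9 ≈ 3.67.

λ̂_MAP = 3.67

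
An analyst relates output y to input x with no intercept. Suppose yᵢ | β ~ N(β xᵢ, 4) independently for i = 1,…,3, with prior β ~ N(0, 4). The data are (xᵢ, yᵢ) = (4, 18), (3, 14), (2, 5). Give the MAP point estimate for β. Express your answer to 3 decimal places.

β̂_MAP = 4.133

log p(β | y) = −Σ(yᵢ − βxᵢ)²/(2·4) − β²/(2·4) + const.
Setting the derivative to zero: Σxᵢ(yᵢ − βxᵢ)/4 − β/4 = 0, so β = Σxᵢyᵢ / (Σxᵢ² + σ²/τ²).
Σxᵢyᵢ = 4·18 + 3·14 + 2·5 = 124; Σxᵢ² = 29; σ²/τ² = 1.
β̂_MAP = 124 / (29 + 1) = 124/30 ≈ 4.133.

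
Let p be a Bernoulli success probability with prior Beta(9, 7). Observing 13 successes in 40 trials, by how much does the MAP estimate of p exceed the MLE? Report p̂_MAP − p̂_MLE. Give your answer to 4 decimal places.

Posterior is Beta(22, 34); MAP = (22−1)/(56−2) = 21/54 ≈ 0.38889.
MLE ignores the prior: p̂_MLE = k/n = 13/40 ≈ 0.32500.
Difference = 21/54 − 13/40 = 23/360 ≈ 0.0639.

MAP − MLE = 0.0639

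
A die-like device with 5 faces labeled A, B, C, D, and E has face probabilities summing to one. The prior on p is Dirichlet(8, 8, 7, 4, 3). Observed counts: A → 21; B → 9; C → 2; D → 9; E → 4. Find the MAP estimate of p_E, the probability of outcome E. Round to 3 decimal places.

MAP estimate of p_E = 0.086

The posterior is Dirichlet(αᵢ + nᵢ) = Dirichlet(29, 17, 9, 13, 7).
For a Dirichlet(a₁,…,a_K) with all aᵢ > 1, the mode has j-th component (aⱼ − 1)/(Σaᵢ − K).
Here Σaᵢ = 75 and K = 5, so p_E = (7 − 1)/(75 − 5) = 6/70 ≈ 0.086.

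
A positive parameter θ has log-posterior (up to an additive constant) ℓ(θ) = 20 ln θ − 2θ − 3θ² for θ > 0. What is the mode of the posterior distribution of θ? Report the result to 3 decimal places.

ℓ'(θ) = 20/θ − 2 − 6θ. Setting this to zero and multiplying by θ: 6θ² + 2θ − 20 = 0.
θ = (−2 + √(2² + 4·6·20)) / (2·6) = (−2 + √484) / 12 = (−2 + 22)/12 = 5/3.
ℓ''(θ) = −20/θ² − 6 < 0, confirming a maximum.

θ̂_MAP = 1.667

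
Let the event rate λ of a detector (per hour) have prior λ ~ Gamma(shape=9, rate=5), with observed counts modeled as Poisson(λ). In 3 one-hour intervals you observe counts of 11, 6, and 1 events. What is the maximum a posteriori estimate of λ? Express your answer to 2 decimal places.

Σxᵢ = 11+6+1 = 18, with n = 3.
Posterior ∝ λ^8e^(−5λ) · λ^18e^(−3λ) = λ^26e^(−8λ), i.e. Gamma(shape=27, rate=8).
The mode of a Gamma(a, b) with a ≥ 1 (shape–rate) is (a−1)/b = 26/8 ≈ 3.25.

λ̂_MAP = 3.25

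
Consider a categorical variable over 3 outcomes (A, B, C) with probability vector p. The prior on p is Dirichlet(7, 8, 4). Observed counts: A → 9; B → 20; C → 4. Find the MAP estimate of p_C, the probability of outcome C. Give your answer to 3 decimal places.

The posterior is Dirichlet(αᵢ + nᵢ) = Dirichlet(16, 28, 8).
For a Dirichlet(a₁,…,a_K) with all aᵢ > 1, the mode has j-th component (aⱼ − 1)/(Σaᵢ − K).
Here Σaᵢ = 52 and K = 3, so p_C = (8 − 1)/(52 − 3) = 7/49 ≈ 0.143.

MAP estimate of p_C = 0.143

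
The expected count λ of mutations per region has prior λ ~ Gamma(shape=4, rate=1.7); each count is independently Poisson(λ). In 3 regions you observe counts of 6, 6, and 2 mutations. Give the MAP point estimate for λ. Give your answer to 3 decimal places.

Σxᵢ = 6+6+2 = 14, with n = 3.
Posterior ∝ λ^3e^(−1.7λ) · λ^14e^(−3λ) = λ^17e^(−4.7λ), i.e. Gamma(shape=18, rate=4.7).
The mode of a Gamma(a, b) with a ≥ 1 (shape–rate) is (a−1)/b = 17/4.7 ≈ 3.617.

λ̂_MAP = 3.617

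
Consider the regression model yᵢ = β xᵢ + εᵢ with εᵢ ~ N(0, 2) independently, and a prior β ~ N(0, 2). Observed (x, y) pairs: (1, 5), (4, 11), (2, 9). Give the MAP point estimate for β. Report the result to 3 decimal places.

log p(β | y) = −Σ(yᵢ − βxᵢ)²/(2·2) − β²/(2·2) + const.
Setting the derivative to zero: Σxᵢ(yᵢ − βxᵢ)/2 − β/2 = 0, so β = Σxᵢyᵢ / (Σxᵢ² + σ²/τ²).
Σxᵢyᵢ = 1·5 + 4·11 + 2·9 = 67; Σxᵢ² = 21; σ²/τ² = 1.
β̂_MAP = 67 / (21 + 1) = 67/22 ≈ 3.045.

β̂_MAP = 3.045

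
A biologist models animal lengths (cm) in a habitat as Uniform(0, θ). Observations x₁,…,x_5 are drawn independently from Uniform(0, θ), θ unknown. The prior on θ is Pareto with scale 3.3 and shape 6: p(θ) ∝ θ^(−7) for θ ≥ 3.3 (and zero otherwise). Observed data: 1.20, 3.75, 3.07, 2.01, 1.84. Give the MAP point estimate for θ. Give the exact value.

θ̂_MAP = 3.75

The Uniform(0, θ) likelihood is θ^(−n) for θ ≥ max(xᵢ), zero otherwise. Here max(xᵢ) = 3.75.
Posterior ∝ θ^(−7) · θ^(−5) = θ^(−12) on θ ≥ max(3.3, 3.75) = 3.75.
This density is strictly decreasing in θ, so the posterior mode lies at the lower boundary of the support.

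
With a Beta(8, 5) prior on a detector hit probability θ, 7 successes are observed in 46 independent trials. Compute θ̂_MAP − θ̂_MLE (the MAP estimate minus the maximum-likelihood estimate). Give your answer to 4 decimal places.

MAP − MLE = 0.0934

Posterior is Beta(15, 44); MAP = (15−1)/(59−2) = 14/57 ≈ 0.24561.
MLE ignores the prior: θ̂_MLE = k/n = 7/46 ≈ 0.15217.
Difference = 14/57 − 7/46 = 245/2622 ≈ 0.0934.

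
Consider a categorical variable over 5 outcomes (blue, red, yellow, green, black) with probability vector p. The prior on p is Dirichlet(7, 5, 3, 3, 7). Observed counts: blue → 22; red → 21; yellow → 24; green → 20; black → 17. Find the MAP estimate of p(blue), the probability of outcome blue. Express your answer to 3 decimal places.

The posterior is Dirichlet(αᵢ + nᵢ) = Dirichlet(29, 26, 27, 23, 24).
For a Dirichlet(a₁,…,a_K) with all aᵢ > 1, the mode has j-th component (aⱼ − 1)/(Σaᵢ − K).
Here Σaᵢ = 129 and K = 5, so p(blue) = (29 − 1)/(129 − 5) = 28/124 ≈ 0.226.

MAP estimate of p(blue) = 0.226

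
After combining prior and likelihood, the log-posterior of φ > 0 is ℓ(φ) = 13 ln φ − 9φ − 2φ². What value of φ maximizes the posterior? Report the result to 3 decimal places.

φ̂_MAP = 1.000

ℓ'(φ) = 13/φ − 9 − 4φ. Setting this to zero and multiplying by φ: 4φ² + 9φ − 13 = 0.
φ = (−9 + √(9² + 4·4·13)) / (2·4) = (−9 + √289) / 8 = (−9 + 17)/8 = 1.
ℓ''(φ) = −13/φ² − 4 < 0, confirming a maximum.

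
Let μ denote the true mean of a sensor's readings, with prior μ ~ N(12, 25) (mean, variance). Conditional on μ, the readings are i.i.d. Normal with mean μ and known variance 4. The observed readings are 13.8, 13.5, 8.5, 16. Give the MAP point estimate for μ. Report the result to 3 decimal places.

n = 4; x̄ = (13.8 + 13.5 + 8.5 + 16)/4 = 51.8/4 = 12.95.
For a Normal prior and Normal likelihood with known variance, the posterior is Normal; its mode equals its mean, the precision-weighted average.
Prior precision 1/σ₀² = 1/25 = 0.04; data precision n/σ² = 4/4 = 1.
μ̂ = (0.04·12 + 1·12.95) / (0.04 + 1) = 13.43/1.04 = 1343/104 ≈ 12.913.

μ̂_MAP = 12.913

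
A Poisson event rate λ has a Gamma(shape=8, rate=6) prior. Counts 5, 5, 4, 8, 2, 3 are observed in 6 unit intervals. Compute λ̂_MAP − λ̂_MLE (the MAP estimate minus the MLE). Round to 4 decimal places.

Σxᵢ = 27. Posterior is Gamma(35, 12); MAP = (35−1)/12 = 34/12 ≈ 2.83333.
MLE = x̄ = 27/6 ≈ 4.50000.
Difference = 34/12 − 27/6 = -5/3 ≈ -1.6667.

MAP − MLE = -1.6667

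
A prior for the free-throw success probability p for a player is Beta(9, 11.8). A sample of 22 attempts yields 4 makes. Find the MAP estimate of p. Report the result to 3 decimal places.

Prior: Beta(9, 11.8).
Data: 4 successes in 22 trials. The binomial likelihood contributes p^4(1−p)^18, so the posterior is Beta(9+4, 11.8+18) = Beta(13, 29.8).
For Beta(a, b) with a, b > 1 the mode is (a−1)/(a+b−2) = 12/40.8 ≈ 0.294.

p̂_MAP = 0.294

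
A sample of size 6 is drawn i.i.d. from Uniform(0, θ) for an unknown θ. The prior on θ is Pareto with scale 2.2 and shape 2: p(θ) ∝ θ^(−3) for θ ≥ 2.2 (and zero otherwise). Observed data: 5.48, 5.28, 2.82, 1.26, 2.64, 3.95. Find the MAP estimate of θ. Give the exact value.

The Uniform(0, θ) likelihood is θ^(−n) for θ ≥ max(xᵢ), zero otherwise. Here max(xᵢ) = 5.48.
Posterior ∝ θ^(−3) · θ^(−6) = θ^(−9) on θ ≥ max(2.2, 5.48) = 5.48.
This density is strictly decreasing in θ, so the posterior mode lies at the lower boundary of the support.

θ̂_MAP = 5.48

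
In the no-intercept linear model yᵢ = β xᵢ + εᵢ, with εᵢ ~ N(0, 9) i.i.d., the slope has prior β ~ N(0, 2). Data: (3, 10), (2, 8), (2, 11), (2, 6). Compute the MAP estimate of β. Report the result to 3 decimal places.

β̂_MAP = 3.137

log p(β | y) = −Σ(yᵢ − βxᵢ)²/(2·9) − β²/(2·2) + const.
Setting the derivative to zero: Σxᵢ(yᵢ − βxᵢ)/9 − β/2 = 0, so β = Σxᵢyᵢ / (Σxᵢ² + σ²/τ²).
Σxᵢyᵢ = 3·10 + 2·8 + 2·11 + 2·6 = 80; Σxᵢ² = 21; σ²/τ² = 4.5.
β̂_MAP = 80 / (21 + 4.5) = 80/25.5 ≈ 3.137.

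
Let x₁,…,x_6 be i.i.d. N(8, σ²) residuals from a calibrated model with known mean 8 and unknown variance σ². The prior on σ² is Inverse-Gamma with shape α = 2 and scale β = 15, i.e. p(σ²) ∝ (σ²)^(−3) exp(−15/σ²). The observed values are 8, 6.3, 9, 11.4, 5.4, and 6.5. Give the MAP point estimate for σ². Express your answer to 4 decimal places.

Sum of squared deviations about the known mean: SS = (8−8)² + (6.3−8)² + (9−8)² + (11.4−8)² + (5.4−8)² + (6.5−8)² = 24.46.
The Normal likelihood contributes (σ²)^(−n/2) exp(−SS/(2σ²)), so the posterior is Inverse-Gamma(α + n/2, β + SS/2) = Inverse-Gamma(5, 27.23).
The mode of Inverse-Gamma(a, b) is b/(a+1) = 27.23/6 ≈ 4.5383.

σ̂²_MAP = 4.5383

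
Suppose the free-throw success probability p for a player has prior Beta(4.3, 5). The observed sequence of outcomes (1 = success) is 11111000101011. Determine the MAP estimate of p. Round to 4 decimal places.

p̂_MAP = 0.5775

Prior: Beta(4.3, 5).
Data: 9 successes in 14 trials (from the sequence). The binomial likelihood contributes p^9(1−p)^5, so the posterior is Beta(4.3+9, 5+5) = Beta(13.3, 10).
For Beta(a, b) with a, b > 1 the mode is (a−1)/(a+b−2) = 12.3/21.3 ≈ 0.5775.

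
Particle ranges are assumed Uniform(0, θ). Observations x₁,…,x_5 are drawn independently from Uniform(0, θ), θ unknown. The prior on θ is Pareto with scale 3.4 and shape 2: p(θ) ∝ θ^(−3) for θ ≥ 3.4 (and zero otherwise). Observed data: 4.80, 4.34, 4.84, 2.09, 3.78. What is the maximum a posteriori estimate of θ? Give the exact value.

The Uniform(0, θ) likelihood is θ^(−n) for θ ≥ max(xᵢ), zero otherwise. Here max(xᵢ) = 4.84.
Posterior ∝ θ^(−3) · θ^(−5) = θ^(−8) on θ ≥ max(3.4, 4.84) = 4.84.
This density is strictly decreasing in θ, so the posterior mode lies at the lower boundary of the support.

θ̂_MAP = 4.84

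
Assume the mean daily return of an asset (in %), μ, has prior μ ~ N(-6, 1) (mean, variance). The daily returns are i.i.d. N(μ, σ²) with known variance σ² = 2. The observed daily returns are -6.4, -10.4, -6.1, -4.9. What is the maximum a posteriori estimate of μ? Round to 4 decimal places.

n = 4; x̄ = ((-6.4) + (-10.4) + (-6.1) + (-4.9))/4 = -27.8/4 = -6.95.
For a Normal prior and Normal likelihood with known variance, the posterior is Normal; its mode equals its mean, the precision-weighted average.
Prior precision 1/σ₀² = 1/1 = 1; data precision n/σ² = 4/2 = 2.
μ̂ = (1·(-6) + 2·(-6.95)) / (1 + 2) = (-19.9)/3 = -199/30 ≈ -6.6333.

μ̂_MAP = -6.6333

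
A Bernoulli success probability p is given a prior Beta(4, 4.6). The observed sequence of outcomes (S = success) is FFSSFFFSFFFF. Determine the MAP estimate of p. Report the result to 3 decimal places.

Prior: Beta(4, 4.6).
Data: 3 successes in 12 trials (from the sequence). The binomial likelihood contributes p^3(1−p)^9, so the posterior is Beta(4+3, 4.6+9) = Beta(7, 13.6).
For Beta(a, b) with a, b > 1 the mode is (a−1)/(a+b−2) = 6/18.6 ≈ 0.323.

p̂_MAP = 0.323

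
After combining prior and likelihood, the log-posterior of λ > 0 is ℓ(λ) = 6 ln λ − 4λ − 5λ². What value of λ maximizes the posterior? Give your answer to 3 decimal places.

ℓ'(λ) = 6/λ − 4 − 10λ. Setting this to zero and multiplying by λ: 10λ² + 4λ − 6 = 0.
λ = (−4 + √(4² + 4·10·6)) / (2·10) = (−4 + √256) / 20 = (−4 + 16)/20 = 3/5.
ℓ''(λ) = −6/λ² − 10 < 0, confirming a maximum.

λ̂_MAP = 0.600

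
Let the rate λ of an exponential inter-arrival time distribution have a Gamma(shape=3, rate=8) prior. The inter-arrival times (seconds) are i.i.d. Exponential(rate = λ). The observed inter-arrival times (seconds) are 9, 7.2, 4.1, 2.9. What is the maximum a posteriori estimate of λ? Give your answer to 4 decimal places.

λ̂_MAP = 0.1923

The Exponential(rate=λ) likelihood is ∝ λ^n e^(−λΣtᵢ). Here n = 4 and Σtᵢ = 9 + 7.2 + 4.1 + 2.9 = 23.2.
Posterior ∝ λ^2e^(−8λ) · λ^4e^(−23.2λ) = λ^6e^(−31.2λ), i.e. Gamma(7, 31.2).
Mode = (a−1)/b = 6/31.2 ≈ 0.1923.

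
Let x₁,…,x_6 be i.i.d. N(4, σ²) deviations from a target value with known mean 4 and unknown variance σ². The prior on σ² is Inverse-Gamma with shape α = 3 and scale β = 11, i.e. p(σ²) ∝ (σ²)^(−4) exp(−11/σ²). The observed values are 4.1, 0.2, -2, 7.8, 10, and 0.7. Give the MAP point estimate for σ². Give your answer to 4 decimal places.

σ̂²_MAP = 9.5557

Sum of squared deviations about the known mean: SS = (4.1−4)² + (0.2−4)² + (-2−4)² + (7.8−4)² + (10−4)² + (0.7−4)² = 111.78.
The Normal likelihood contributes (σ²)^(−n/2) exp(−SS/(2σ²)), so the posterior is Inverse-Gamma(α + n/2, β + SS/2) = Inverse-Gamma(6, 66.89).
The mode of Inverse-Gamma(a, b) is b/(a+1) = 66.89/7 ≈ 9.5557.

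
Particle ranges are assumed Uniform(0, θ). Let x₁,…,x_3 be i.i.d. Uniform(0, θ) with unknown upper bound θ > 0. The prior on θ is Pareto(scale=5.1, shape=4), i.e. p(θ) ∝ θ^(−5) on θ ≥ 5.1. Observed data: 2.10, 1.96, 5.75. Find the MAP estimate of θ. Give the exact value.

θ̂_MAP = 5.75

The Uniform(0, θ) likelihood is θ^(−n) for θ ≥ max(xᵢ), zero otherwise. Here max(xᵢ) = 5.75.
Posterior ∝ θ^(−5) · θ^(−3) = θ^(−8) on θ ≥ max(5.1, 5.75) = 5.75.
This density is strictly decreasing in θ, so the posterior mode lies at the lower boundary of the support.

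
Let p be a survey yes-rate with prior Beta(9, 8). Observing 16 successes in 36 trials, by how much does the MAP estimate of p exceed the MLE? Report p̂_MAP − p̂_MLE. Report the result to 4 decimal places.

Posterior is Beta(25, 28); MAP = (25−1)/(53−2) = 24/51 ≈ 0.47059.
MLE ignores the prior: p̂_MLE = k/n = 16/36 ≈ 0.44444.
Difference = 24/51 − 16/36 = 4/153 ≈ 0.0261.

MAP − MLE = 0.0261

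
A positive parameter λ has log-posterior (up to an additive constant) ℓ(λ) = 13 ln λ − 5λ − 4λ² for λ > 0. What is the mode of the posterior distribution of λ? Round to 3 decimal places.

ℓ'(λ) = 13/λ − 5 − 8λ. Setting this to zero and multiplying by λ: 8λ² + 5λ − 13 = 0.
λ = (−5 + √(5² + 4·8·13)) / (2·8) = (−5 + √441) / 16 = (−5 + 21)/16 = 1.
ℓ''(λ) = −13/λ² − 8 < 0, confirming a maximum.

λ̂_MAP = 1.000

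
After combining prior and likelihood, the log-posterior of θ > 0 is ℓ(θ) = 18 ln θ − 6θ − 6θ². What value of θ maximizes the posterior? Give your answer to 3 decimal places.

θ̂_MAP = 1.000

ℓ'(θ) = 18/θ − 6 − 12θ. Setting this to zero and multiplying by θ: 12θ² + 6θ − 18 = 0.
θ = (−6 + √(6² + 4·12·18)) / (2·12) = (−6 + √900) / 24 = (−6 + 30)/24 = 1.
ℓ''(θ) = −18/θ² − 12 < 0, confirming a maximum.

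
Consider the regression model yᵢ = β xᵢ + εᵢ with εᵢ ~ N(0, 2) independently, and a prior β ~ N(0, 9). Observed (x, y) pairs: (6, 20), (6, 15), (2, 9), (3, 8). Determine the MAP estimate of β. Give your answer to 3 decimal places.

log p(β | y) = −Σ(yᵢ − βxᵢ)²/(2·2) − β²/(2·9) + const.
Setting the derivative to zero: Σxᵢ(yᵢ − βxᵢ)/2 − β/9 = 0, so β = Σxᵢyᵢ / (Σxᵢ² + σ²/τ²).
Σxᵢyᵢ = 6·20 + 6·15 + 2·9 + 3·8 = 252; Σxᵢ² = 85; σ²/τ² = 2/9.
β̂_MAP = 252 / (85 + 2/9) = 252/(767/9) = 2268/767 ≈ 2.957.

β̂_MAP = 2.957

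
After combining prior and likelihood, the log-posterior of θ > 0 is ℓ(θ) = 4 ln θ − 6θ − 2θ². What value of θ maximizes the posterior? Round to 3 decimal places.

ℓ'(θ) = 4/θ − 6 − 4θ. Setting this to zero and multiplying by θ: 4θ² + 6θ − 4 = 0.
θ = (−6 + √(6² + 4·4·4)) / (2·4) = (−6 + √100) / 8 = (−6 + 10)/8 = 1/2.
ℓ''(θ) = −4/θ² − 4 < 0, confirming a maximum.

θ̂_MAP = 0.500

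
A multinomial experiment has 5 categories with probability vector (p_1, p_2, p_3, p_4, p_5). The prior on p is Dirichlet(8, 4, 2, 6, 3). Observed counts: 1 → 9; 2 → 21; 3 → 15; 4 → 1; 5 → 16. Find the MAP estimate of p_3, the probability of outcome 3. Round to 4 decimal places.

MAP estimate: 0.2000

The posterior is Dirichlet(αᵢ + nᵢ) = Dirichlet(17, 25, 17, 7, 19).
For a Dirichlet(a₁,…,a_K) with all aᵢ > 1, the mode has j-th component (aⱼ − 1)/(Σaᵢ − K).
Here Σaᵢ = 85 and K = 5, so p_3 = (17 − 1)/(85 − 5) = 16/80 ≈ 0.2000.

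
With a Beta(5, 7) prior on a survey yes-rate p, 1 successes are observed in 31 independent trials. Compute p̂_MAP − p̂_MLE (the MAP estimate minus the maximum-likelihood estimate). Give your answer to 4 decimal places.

Posterior is Beta(6, 37); MAP = (6−1)/(43−2) = 5/41 ≈ 0.12195.
MLE ignores the prior: p̂_MLE = k/n = 1/31 ≈ 0.03226.
Difference = 5/41 − 1/31 = 114/1271 ≈ 0.0897.

MAP − MLE = 0.0897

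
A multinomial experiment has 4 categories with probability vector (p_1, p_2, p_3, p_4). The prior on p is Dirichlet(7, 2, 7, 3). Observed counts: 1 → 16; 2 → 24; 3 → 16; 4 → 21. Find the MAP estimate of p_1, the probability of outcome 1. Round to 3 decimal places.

MAP estimate: 0.239

The posterior is Dirichlet(αᵢ + nᵢ) = Dirichlet(23, 26, 23, 24).
For a Dirichlet(a₁,…,a_K) with all aᵢ > 1, the mode has j-th component (aⱼ − 1)/(Σaᵢ − K).
Here Σaᵢ = 96 and K = 4, so p_1 = (23 − 1)/(96 − 4) = 22/92 ≈ 0.239.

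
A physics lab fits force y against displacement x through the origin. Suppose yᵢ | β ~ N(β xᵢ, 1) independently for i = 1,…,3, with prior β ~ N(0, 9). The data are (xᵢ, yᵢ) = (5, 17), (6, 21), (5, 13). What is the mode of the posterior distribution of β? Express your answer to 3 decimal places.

log p(β | y) = −Σ(yᵢ − βxᵢ)²/(2·1) − β²/(2·9) + const.
Setting the derivative to zero: Σxᵢ(yᵢ − βxᵢ)/1 − β/9 = 0, so β = Σxᵢyᵢ / (Σxᵢ² + σ²/τ²).
Σxᵢyᵢ = 5·17 + 6·21 + 5·13 = 276; Σxᵢ² = 86; σ²/τ² = 1/9.
β̂_MAP = 276 / (86 + 1/9) = 276/(775/9) = 2484/775 ≈ 3.205.

β̂_MAP = 3.205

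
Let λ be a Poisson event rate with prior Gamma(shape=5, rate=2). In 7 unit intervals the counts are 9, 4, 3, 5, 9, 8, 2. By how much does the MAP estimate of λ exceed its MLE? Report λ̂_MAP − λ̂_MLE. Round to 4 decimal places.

Σxᵢ = 40. Posterior is Gamma(45, 9); MAP = (45−1)/9 = 44/9 ≈ 4.88889.
MLE = x̄ = 40/7 ≈ 5.71429.
Difference = 44/9 − 40/7 = -52/63 ≈ -0.8254.

MAP − MLE = -0.8254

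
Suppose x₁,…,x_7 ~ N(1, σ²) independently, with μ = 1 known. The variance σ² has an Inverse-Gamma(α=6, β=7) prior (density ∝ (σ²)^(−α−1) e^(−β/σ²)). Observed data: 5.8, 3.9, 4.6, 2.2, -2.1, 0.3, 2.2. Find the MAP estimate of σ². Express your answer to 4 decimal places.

σ̂²_MAP = 3.3995

Sum of squared deviations about the known mean: SS = (5.8−1)² + (3.9−1)² + (4.6−1)² + (2.2−1)² + (-2.1−1)² + (0.3−1)² + (2.2−1)² = 57.39.
The Normal likelihood contributes (σ²)^(−n/2) exp(−SS/(2σ²)), so the posterior is Inverse-Gamma(α + n/2, β + SS/2) = Inverse-Gamma(9.5, 35.695).
The mode of Inverse-Gamma(a, b) is b/(a+1) = 35.695/10.5 ≈ 3.3995.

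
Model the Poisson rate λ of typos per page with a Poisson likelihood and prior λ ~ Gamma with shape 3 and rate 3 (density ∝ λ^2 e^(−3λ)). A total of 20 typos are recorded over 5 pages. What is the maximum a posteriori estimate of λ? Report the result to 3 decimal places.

λ̂_MAP = 2.750

Σxᵢ = 20, n = 5.
Posterior ∝ λ^2e^(−3λ) · λ^20e^(−5λ) = λ^22e^(−8λ), i.e. Gamma(shape=23, rate=8).
The mode of a Gamma(a, b) with a ≥ 1 (shape–rate) is (a−1)/b = 22/8 ≈ 2.750.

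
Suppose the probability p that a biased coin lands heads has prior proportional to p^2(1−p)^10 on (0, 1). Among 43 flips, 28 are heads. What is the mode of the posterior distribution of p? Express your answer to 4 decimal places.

p̂_MAP = 0.5455

The prior density ∝ p^2(1−p)^10 is the kernel of Beta(3, 11).
Data: 28 successes in 43 trials. The binomial likelihood contributes p^28(1−p)^15, so the posterior is Beta(3+28, 11+15) = Beta(31, 26).
For Beta(a, b) with a, b > 1 the mode is (a−1)/(a+b−2) = 30/55 ≈ 0.5455.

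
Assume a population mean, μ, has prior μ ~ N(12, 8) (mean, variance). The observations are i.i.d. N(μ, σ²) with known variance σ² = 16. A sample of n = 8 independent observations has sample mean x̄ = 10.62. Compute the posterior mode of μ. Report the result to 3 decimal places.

n = 8, x̄ = 10.62.
For a Normal prior and Normal likelihood with known variance, the posterior is Normal; its mode equals its mean, the precision-weighted average.
Prior precision 1/σ₀² = 1/8 = 0.125; data precision n/σ² = 8/16 = 0.5.
μ̂ = (0.125·12 + 0.5·10.62) / (0.125 + 0.5) = 6.81/0.625 = 10.896.

μ̂_MAP = 10.896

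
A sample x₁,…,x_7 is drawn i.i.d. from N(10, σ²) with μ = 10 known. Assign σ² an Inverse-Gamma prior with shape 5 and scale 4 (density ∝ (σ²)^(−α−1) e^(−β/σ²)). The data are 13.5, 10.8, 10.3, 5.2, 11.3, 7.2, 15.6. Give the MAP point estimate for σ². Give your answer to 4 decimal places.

σ̂²_MAP = 4.4689

Sum of squared deviations about the known mean: SS = (13.5−10)² + (10.8−10)² + (10.3−10)² + (5.2−10)² + (11.3−10)² + (7.2−10)² + (15.6−10)² = 76.91.
The Normal likelihood contributes (σ²)^(−n/2) exp(−SS/(2σ²)), so the posterior is Inverse-Gamma(α + n/2, β + SS/2) = Inverse-Gamma(8.5, 42.455).
The mode of Inverse-Gamma(a, b) is b/(a+1) = 42.455/9.5 ≈ 4.4689.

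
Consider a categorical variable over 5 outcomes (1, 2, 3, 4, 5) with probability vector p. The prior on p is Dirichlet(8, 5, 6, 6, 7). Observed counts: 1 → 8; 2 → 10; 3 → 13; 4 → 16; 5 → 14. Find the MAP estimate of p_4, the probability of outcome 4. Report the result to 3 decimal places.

MAP estimate: 0.239

The posterior is Dirichlet(αᵢ + nᵢ) = Dirichlet(16, 15, 19, 22, 21).
For a Dirichlet(a₁,…,a_K) with all aᵢ > 1, the mode has j-th component (aⱼ − 1)/(Σaᵢ − K).
Here Σaᵢ = 93 and K = 5, so p_4 = (22 − 1)/(93 − 5) = 21/88 ≈ 0.239.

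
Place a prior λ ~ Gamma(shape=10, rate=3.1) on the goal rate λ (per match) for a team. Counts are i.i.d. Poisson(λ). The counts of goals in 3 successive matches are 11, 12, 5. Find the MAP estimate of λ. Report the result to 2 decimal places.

λ̂_MAP = 6.07

Σxᵢ = 11+12+5 = 28, with n = 3.
Posterior ∝ λ^9e^(−3.1λ) · λ^28e^(−3λ) = λ^37e^(−6.1λ), i.e. Gamma(shape=38, rate=6.1).
The mode of a Gamma(a, b) with a ≥ 1 (shape–rate) is (a−1)/b = 37/6.1 ≈ 6.07.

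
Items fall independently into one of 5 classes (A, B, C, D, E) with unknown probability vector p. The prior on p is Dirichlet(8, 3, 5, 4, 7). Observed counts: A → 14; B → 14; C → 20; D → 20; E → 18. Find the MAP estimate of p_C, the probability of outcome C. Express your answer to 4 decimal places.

MAP estimate of p_C = 0.2222

The posterior is Dirichlet(αᵢ + nᵢ) = Dirichlet(22, 17, 25, 24, 25).
For a Dirichlet(a₁,…,a_K) with all aᵢ > 1, the mode has j-th component (aⱼ − 1)/(Σaᵢ − K).
Here Σaᵢ = 113 and K = 5, so p_C = (25 − 1)/(113 − 5) = 24/108 ≈ 0.2222.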